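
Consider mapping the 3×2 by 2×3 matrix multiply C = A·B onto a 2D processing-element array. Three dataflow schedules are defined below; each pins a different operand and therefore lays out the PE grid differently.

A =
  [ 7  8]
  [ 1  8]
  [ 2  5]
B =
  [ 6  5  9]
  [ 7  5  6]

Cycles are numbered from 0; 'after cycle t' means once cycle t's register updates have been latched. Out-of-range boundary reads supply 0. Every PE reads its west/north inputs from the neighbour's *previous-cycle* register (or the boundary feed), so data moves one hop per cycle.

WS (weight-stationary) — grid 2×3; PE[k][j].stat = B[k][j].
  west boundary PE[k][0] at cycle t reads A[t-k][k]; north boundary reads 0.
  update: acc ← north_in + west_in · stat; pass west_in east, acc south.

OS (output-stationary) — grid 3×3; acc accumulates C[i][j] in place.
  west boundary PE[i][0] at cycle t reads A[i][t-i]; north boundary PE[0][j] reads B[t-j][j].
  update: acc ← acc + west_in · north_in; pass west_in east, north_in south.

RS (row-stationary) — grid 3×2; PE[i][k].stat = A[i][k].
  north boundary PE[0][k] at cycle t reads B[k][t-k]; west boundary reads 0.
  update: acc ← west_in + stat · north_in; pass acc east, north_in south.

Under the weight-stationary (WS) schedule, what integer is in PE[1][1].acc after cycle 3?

PE[1][1].acc = 45

WS (2×3). Following PE[1][1] plus its west/north inputs:
  c0 r0c1: 0 / 0 / 0
  c0 r1c0: 0 / 0 / 0
  c0 r1c1: 0 / 0 / 0
  c1 r0c1: 35 / 7 / 35
  c1 r1c0: 98 / 8 / 98
  c1 r1c1: 0 / 0 / 0
  c2 r0c1: 5 / 1 / 5
  c2 r1c0: 62 / 8 / 62
  c2 r1c1: 75 / 8 / 75
  c3 r0c1: 10 / 2 / 10
  c3 r1c0: 47 / 5 / 47
  c3 r1c1: 45 / 8 / 45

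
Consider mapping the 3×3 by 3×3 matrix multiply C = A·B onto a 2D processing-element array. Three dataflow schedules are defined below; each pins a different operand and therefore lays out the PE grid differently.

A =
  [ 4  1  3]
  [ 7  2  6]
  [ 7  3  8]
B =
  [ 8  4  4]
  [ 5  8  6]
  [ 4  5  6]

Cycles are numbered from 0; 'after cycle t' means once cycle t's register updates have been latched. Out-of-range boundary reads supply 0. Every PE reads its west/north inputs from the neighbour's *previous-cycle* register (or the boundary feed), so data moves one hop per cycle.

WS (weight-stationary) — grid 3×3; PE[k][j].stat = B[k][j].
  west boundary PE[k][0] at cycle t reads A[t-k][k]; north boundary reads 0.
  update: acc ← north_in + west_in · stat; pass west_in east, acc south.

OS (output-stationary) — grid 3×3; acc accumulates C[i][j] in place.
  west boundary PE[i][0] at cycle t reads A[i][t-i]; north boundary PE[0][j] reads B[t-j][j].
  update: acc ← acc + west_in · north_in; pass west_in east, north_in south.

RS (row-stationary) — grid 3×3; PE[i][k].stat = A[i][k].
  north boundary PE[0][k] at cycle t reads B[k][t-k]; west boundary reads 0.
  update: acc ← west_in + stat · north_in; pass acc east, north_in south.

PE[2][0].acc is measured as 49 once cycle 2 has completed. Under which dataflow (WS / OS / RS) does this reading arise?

dataflow = WS

WS (3×3 grid), PE[2][0]:
  c0 r2c0: 0 / 0 / 0
  c1 r2c0: 0 / 0 / 0
  c2 r2c0: 49 / 3 / 49
OS (3×3 grid), PE[2][0]:
  c0 r2c0: 0 / 0 / 0
  c1 r2c0: 0 / 0 / 0
  c2 r2c0: 56 / 7 / 8
RS (3×3 grid), PE[2][0]:
  c0 r2c0: 0 / 0 / 0
  c1 r2c0: 0 / 0 / 0
  c2 r2c0: 56 / 56 / 8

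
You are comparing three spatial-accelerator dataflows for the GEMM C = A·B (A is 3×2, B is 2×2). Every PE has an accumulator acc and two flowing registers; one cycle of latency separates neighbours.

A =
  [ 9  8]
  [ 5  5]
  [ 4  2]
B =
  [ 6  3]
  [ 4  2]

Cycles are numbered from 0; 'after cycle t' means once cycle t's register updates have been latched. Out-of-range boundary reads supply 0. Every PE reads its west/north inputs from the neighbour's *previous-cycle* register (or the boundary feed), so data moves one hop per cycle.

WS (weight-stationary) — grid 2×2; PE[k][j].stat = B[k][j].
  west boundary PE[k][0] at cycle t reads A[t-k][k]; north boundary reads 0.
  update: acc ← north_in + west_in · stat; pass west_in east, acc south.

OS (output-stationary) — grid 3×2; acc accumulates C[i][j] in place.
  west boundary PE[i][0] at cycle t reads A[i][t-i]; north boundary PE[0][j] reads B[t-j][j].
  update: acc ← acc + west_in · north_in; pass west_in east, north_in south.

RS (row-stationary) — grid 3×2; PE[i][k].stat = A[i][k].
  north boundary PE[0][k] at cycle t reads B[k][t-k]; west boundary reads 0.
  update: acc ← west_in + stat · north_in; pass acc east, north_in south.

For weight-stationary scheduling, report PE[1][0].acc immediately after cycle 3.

PE[1][0].acc = 32

WS 2×2: PE[1][0] cycle-by-cycle (with neighbour feeds):
  step 0 · PE0,0: acc=54; fwd→9 fwd↓54
  step 0 · PE1,0: acc=0; fwd→0 fwd↓0
  step 1 · PE0,0: acc=30; fwd→5 fwd↓30
  step 1 · PE1,0: acc=86; fwd→8 fwd↓86
  step 2 · PE0,0: acc=24; fwd→4 fwd↓24
  step 2 · PE1,0: acc=50; fwd→5 fwd↓50
  step 3 · PE0,0: acc=0; fwd→0 fwd↓0
  step 3 · PE1,0: acc=32; fwd→2 fwd↓32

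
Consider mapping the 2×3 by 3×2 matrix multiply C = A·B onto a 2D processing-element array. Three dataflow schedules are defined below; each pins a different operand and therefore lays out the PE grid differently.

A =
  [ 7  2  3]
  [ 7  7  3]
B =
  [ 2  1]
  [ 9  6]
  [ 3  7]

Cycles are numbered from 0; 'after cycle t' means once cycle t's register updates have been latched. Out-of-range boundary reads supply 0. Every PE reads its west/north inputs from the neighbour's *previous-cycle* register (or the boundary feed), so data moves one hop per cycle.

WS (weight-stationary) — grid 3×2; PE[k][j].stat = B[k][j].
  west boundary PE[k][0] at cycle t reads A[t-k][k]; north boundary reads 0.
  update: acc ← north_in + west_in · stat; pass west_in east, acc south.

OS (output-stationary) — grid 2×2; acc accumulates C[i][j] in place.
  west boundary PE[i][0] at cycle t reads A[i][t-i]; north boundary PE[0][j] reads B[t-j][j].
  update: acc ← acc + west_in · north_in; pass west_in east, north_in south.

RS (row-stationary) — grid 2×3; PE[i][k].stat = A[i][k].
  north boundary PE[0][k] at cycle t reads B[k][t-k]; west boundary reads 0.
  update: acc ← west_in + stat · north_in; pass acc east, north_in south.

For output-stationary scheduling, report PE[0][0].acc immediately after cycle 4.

OS on a 2×2 grid — tracing PE[0][0] and its feeders:
  cycle 0: PE[0][0] → acc 14, east 7, south 2
  cycle 1: PE[0][0] → acc 32, east 2, south 9
  cycle 2: PE[0][0] → acc 41, east 3, south 3
  cycle 3: PE[0][0] → acc 41, east 0, south 0
  cycle 4: PE[0][0] → acc 41, east 0, south 0

PE[0][0].acc = 41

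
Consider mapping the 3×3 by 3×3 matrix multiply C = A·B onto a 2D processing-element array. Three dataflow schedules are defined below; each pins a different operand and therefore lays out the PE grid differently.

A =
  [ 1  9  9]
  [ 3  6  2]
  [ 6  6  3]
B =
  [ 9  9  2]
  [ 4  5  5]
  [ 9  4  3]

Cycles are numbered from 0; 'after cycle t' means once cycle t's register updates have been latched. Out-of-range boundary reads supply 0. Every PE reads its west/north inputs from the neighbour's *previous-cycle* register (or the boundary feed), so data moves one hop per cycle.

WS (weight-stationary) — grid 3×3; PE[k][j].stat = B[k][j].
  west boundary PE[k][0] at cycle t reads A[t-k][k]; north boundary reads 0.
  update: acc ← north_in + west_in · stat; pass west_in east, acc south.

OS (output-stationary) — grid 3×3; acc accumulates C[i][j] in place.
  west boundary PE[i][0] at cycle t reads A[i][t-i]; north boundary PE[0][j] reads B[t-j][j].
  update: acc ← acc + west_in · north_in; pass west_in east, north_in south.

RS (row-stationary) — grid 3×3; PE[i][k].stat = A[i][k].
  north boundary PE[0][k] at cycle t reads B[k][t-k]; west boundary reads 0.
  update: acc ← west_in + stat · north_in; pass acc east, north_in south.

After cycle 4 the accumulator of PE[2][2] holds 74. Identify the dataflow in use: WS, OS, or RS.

dataflow = WS

Under WS (3×3), PE[2][2]:
  after 0 — PE[2][2] acc=0, pass-E 0, pass-S 0
  after 1 — PE[2][2] acc=0, pass-E 0, pass-S 0
  after 2 — PE[2][2] acc=0, pass-E 0, pass-S 0
  after 3 — PE[2][2] acc=0, pass-E 0, pass-S 0
  after 4 — PE[2][2] acc=74, pass-E 9, pass-S 74
Under OS (3×3), PE[2][2]:
  after 0 — PE[2][2] acc=0, pass-E 0, pass-S 0
  after 1 — PE[2][2] acc=0, pass-E 0, pass-S 0
  after 2 — PE[2][2] acc=0, pass-E 0, pass-S 0
  after 3 — PE[2][2] acc=0, pass-E 0, pass-S 0
  after 4 — PE[2][2] acc=12, pass-E 6, pass-S 2
Under RS (3×3), PE[2][2]:
  after 0 — PE[2][2] acc=0, pass-E 0, pass-S 0
  after 1 — PE[2][2] acc=0, pass-E 0, pass-S 0
  after 2 — PE[2][2] acc=0, pass-E 0, pass-S 0
  after 3 — PE[2][2] acc=0, pass-E 0, pass-S 0
  after 4 — PE[2][2] acc=105, pass-E 105, pass-S 9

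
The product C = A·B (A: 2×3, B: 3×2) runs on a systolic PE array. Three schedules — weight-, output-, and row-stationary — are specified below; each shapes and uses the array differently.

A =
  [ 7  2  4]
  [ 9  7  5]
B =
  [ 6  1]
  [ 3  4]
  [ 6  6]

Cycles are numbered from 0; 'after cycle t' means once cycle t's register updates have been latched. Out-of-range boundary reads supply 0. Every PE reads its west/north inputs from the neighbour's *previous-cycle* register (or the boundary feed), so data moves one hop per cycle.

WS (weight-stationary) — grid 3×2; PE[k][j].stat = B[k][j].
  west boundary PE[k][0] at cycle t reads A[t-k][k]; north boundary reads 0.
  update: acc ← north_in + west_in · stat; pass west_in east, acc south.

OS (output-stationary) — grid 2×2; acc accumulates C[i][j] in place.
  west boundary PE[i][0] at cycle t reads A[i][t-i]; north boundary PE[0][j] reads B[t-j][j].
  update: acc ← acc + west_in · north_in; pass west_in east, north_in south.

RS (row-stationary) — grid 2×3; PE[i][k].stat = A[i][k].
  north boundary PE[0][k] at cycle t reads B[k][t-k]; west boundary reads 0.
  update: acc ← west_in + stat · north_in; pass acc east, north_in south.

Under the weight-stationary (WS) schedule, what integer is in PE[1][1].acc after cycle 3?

PE[1][1].acc = 37

WS on a 3×2 grid — tracing PE[1][1] and its feeders:
  c0 r0c1: 0 / 0 / 0
  c0 r1c0: 0 / 0 / 0
  c0 r1c1: 0 / 0 / 0
  c1 r0c1: 7 / 7 / 7
  c1 r1c0: 48 / 2 / 48
  c1 r1c1: 0 / 0 / 0
  c2 r0c1: 9 / 9 / 9
  c2 r1c0: 75 / 7 / 75
  c2 r1c1: 15 / 2 / 15
  c3 r0c1: 0 / 0 / 0
  c3 r1c0: 0 / 0 / 0
  c3 r1c1: 37 / 7 / 37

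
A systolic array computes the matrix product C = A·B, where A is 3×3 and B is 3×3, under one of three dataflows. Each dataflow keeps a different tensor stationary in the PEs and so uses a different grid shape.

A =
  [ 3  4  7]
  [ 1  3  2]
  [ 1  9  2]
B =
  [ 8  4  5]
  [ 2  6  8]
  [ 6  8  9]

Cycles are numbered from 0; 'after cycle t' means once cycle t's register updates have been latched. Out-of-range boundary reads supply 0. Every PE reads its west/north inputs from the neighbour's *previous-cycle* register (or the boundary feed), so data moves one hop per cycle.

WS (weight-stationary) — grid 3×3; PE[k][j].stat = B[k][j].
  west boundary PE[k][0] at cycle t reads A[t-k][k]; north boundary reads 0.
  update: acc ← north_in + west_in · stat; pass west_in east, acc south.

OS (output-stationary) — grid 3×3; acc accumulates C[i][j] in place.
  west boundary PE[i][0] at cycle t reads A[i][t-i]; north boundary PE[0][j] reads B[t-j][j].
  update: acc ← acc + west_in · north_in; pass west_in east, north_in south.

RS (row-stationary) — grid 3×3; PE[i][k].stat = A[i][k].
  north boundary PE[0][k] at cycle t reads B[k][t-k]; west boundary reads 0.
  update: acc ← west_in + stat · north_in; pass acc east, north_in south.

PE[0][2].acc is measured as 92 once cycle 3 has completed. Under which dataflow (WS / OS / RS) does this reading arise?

dataflow = RS

WS (3×3 grid), PE[0][2]:
  cycle 0: PE[0][2] → acc 0, east 0, south 0
  cycle 1: PE[0][2] → acc 0, east 0, south 0
  cycle 2: PE[0][2] → acc 15, east 3, south 15
  cycle 3: PE[0][2] → acc 5, east 1, south 5
OS (3×3 grid), PE[0][2]:
  cycle 0: PE[0][2] → acc 0, east 0, south 0
  cycle 1: PE[0][2] → acc 0, east 0, south 0
  cycle 2: PE[0][2] → acc 15, east 3, south 5
  cycle 3: PE[0][2] → acc 47, east 4, south 8
RS (3×3 grid), PE[0][2]:
  cycle 0: PE[0][2] → acc 0, east 0, south 0
  cycle 1: PE[0][2] → acc 0, east 0, south 0
  cycle 2: PE[0][2] → acc 74, east 74, south 6
  cycle 3: PE[0][2] → acc 92, east 92, south 8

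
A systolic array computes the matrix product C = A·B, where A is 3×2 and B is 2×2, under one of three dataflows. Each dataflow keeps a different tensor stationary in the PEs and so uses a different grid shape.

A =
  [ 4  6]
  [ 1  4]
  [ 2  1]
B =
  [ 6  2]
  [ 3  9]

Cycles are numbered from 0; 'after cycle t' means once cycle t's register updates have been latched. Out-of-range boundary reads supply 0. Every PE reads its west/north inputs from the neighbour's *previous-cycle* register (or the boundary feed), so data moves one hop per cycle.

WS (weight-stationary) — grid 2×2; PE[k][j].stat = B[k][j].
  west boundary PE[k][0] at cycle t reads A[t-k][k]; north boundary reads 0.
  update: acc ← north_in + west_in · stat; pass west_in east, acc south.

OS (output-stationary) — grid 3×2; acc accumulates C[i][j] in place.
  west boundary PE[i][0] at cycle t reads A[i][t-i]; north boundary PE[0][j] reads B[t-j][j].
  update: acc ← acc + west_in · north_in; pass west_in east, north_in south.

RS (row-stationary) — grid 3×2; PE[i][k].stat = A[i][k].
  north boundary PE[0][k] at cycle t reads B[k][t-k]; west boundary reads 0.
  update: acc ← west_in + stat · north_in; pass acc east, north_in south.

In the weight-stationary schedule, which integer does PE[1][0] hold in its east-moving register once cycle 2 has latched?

WS 2×2: PE[1][0] cycle-by-cycle (with neighbour feeds):
  c0 r0c0: 24 / 4 / 24
  c0 r1c0: 0 / 0 / 0
  c1 r0c0: 6 / 1 / 6
  c1 r1c0: 42 / 6 / 42
  c2 r0c0: 12 / 2 / 12
  c2 r1c0: 18 / 4 / 18

register = 4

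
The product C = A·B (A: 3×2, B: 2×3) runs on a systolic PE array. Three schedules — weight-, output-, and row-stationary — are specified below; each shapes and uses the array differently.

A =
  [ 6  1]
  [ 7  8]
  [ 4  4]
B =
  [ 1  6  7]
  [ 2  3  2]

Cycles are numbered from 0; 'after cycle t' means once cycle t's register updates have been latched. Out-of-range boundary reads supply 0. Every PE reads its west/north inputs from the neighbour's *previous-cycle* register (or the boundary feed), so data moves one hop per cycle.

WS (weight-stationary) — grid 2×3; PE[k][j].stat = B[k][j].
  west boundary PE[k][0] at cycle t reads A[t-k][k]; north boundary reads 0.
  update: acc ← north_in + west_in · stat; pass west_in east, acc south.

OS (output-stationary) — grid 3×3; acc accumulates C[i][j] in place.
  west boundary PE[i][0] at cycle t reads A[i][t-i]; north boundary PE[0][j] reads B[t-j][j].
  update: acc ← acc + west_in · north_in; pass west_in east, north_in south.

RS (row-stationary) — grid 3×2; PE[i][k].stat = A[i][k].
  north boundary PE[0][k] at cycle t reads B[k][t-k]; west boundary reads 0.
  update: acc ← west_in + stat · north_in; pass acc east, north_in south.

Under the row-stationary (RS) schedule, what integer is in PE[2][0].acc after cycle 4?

PE[2][0].acc = 28

RS (3×2). Following PE[2][0] plus its west/north inputs:
  [0] (1,0) acc=0 (h:0 v:0)
  [0] (2,0) acc=0 (h:0 v:0)
  [1] (1,0) acc=7 (h:7 v:1)
  [1] (2,0) acc=0 (h:0 v:0)
  [2] (1,0) acc=42 (h:42 v:6)
  [2] (2,0) acc=4 (h:4 v:1)
  [3] (1,0) acc=49 (h:49 v:7)
  [3] (2,0) acc=24 (h:24 v:6)
  [4] (1,0) acc=0 (h:0 v:0)
  [4] (2,0) acc=28 (h:28 v:7)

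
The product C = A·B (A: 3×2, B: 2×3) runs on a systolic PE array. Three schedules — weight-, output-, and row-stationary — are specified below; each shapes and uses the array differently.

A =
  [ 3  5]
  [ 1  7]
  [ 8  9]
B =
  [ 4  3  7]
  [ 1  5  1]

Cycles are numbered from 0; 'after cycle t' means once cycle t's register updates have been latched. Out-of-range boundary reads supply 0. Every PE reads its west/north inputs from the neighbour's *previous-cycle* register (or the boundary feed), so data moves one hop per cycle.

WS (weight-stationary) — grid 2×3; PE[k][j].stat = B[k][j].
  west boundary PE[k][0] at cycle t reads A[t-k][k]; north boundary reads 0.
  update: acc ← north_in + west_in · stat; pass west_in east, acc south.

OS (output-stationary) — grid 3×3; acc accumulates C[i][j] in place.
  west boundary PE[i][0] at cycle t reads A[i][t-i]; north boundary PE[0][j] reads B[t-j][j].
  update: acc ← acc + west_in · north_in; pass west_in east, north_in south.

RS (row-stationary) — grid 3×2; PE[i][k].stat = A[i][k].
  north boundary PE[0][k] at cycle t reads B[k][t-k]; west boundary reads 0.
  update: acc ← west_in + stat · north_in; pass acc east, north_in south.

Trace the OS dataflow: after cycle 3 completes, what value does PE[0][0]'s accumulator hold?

OS 3×3: PE[0][0] cycle-by-cycle (with neighbour feeds):
  t=0 PE[0][0]: acc=12 h=3 v=4
  t=1 PE[0][0]: acc=17 h=5 v=1
  t=2 PE[0][0]: acc=17 h=0 v=0
  t=3 PE[0][0]: acc=17 h=0 v=0

PE[0][0].acc = 17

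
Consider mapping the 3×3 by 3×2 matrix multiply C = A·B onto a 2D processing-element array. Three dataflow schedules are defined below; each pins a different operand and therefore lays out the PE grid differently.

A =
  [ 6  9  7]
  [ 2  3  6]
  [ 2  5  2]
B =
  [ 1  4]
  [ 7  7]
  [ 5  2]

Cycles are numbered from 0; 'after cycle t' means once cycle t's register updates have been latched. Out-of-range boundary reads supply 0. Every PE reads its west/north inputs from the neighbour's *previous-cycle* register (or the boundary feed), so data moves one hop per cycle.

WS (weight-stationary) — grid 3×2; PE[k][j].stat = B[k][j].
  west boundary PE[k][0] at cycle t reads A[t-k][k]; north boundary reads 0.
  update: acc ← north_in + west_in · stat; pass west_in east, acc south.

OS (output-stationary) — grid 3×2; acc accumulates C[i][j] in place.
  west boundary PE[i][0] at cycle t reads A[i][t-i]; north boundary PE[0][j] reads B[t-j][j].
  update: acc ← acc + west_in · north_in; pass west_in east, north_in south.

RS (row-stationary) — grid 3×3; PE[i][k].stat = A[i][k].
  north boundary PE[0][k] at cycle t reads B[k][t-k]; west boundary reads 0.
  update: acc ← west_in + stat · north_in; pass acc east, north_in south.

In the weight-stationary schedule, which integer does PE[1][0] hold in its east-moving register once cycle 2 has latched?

WS (3×2). Following PE[1][0] plus its west/north inputs:
  after 0 — PE[0][0] acc=6, pass-E 6, pass-S 6
  after 0 — PE[1][0] acc=0, pass-E 0, pass-S 0
  after 1 — PE[0][0] acc=2, pass-E 2, pass-S 2
  after 1 — PE[1][0] acc=69, pass-E 9, pass-S 69
  after 2 — PE[0][0] acc=2, pass-E 2, pass-S 2
  after 2 — PE[1][0] acc=23, pass-E 3, pass-S 23

register = 3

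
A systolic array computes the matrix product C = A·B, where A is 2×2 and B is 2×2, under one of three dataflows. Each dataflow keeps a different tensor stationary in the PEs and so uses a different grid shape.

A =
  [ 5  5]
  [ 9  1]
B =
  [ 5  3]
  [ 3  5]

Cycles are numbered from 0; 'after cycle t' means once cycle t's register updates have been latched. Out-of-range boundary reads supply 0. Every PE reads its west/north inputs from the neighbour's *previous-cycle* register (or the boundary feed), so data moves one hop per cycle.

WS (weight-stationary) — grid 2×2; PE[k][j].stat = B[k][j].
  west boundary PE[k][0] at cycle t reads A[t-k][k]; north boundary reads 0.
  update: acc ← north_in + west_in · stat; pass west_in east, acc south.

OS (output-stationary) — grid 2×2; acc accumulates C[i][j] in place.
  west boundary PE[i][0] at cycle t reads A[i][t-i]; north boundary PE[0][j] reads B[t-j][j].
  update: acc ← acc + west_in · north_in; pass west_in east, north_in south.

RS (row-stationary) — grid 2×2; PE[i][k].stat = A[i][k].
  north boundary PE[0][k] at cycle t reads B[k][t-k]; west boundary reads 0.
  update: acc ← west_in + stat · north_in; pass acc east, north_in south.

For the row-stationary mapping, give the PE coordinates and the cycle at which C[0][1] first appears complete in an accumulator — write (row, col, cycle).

(row, col, cycle) = (0, 1, 2)

RS: C[0][1] accumulates in PE[0][1]:
  c0 r0c1: 0 / 0 / 0
  c1 r0c1: 40 / 40 / 3
  c2 r0c1: 40 / 40 / 5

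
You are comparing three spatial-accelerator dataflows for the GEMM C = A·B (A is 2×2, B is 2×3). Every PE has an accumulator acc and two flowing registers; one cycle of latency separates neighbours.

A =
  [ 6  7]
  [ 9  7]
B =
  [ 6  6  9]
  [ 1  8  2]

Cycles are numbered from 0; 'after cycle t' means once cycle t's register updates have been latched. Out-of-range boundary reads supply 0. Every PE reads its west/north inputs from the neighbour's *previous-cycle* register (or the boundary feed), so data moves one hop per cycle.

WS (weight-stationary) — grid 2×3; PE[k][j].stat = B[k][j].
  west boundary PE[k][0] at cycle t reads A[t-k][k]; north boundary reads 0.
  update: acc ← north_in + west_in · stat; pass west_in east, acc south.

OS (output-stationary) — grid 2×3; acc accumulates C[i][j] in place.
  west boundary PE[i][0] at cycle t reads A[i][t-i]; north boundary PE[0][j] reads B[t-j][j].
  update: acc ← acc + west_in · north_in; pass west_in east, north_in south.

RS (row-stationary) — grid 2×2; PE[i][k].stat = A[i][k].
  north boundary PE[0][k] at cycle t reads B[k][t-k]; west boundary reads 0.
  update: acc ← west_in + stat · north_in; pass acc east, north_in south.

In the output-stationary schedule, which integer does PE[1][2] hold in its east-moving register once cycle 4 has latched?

register = 7

Tracing OS — 2×3 array, target PE[1][2]:
  @0  [0,2]  acc 0  |  →0  ↓0
  @0  [1,1]  acc 0  |  →0  ↓0
  @0  [1,2]  acc 0  |  →0  ↓0
  @1  [0,2]  acc 0  |  →0  ↓0
  @1  [1,1]  acc 0  |  →0  ↓0
  @1  [1,2]  acc 0  |  →0  ↓0
  @2  [0,2]  acc 54  |  →6  ↓9
  @2  [1,1]  acc 54  |  →9  ↓6
  @2  [1,2]  acc 0  |  →0  ↓0
  @3  [0,2]  acc 68  |  →7  ↓2
  @3  [1,1]  acc 110  |  →7  ↓8
  @3  [1,2]  acc 81  |  →9  ↓9
  @4  [0,2]  acc 68  |  →0  ↓0
  @4  [1,1]  acc 110  |  →0  ↓0
  @4  [1,2]  acc 95  |  →7  ↓2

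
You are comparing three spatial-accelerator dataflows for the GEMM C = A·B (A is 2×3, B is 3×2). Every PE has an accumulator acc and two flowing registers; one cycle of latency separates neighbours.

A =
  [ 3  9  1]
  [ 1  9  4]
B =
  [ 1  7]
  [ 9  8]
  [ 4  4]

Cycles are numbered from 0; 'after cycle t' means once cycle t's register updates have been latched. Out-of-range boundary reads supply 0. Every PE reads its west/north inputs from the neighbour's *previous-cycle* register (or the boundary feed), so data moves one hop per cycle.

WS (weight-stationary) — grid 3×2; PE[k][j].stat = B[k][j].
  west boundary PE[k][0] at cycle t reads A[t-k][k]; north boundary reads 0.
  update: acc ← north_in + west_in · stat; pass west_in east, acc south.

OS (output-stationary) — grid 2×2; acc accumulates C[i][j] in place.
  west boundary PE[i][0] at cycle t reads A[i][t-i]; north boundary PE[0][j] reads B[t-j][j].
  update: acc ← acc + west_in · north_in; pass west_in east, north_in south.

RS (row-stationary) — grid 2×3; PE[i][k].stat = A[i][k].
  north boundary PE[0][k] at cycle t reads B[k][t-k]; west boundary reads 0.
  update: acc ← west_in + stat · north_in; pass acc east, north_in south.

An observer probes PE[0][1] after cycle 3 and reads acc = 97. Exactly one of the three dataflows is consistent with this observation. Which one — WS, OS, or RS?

dataflow = OS

Under WS (3×2), PE[0][1]:
  step 0 · PE0,1: acc=0; fwd→0 fwd↓0
  step 1 · PE0,1: acc=21; fwd→3 fwd↓21
  step 2 · PE0,1: acc=7; fwd→1 fwd↓7
  step 3 · PE0,1: acc=0; fwd→0 fwd↓0
Under OS (2×2), PE[0][1]:
  step 0 · PE0,1: acc=0; fwd→0 fwd↓0
  step 1 · PE0,1: acc=21; fwd→3 fwd↓7
  step 2 · PE0,1: acc=93; fwd→9 fwd↓8
  step 3 · PE0,1: acc=97; fwd→1 fwd↓4
Under RS (2×3), PE[0][1]:
  step 0 · PE0,1: acc=0; fwd→0 fwd↓0
  step 1 · PE0,1: acc=84; fwd→84 fwd↓9
  step 2 · PE0,1: acc=93; fwd→93 fwd↓8
  step 3 · PE0,1: acc=0; fwd→0 fwd↓0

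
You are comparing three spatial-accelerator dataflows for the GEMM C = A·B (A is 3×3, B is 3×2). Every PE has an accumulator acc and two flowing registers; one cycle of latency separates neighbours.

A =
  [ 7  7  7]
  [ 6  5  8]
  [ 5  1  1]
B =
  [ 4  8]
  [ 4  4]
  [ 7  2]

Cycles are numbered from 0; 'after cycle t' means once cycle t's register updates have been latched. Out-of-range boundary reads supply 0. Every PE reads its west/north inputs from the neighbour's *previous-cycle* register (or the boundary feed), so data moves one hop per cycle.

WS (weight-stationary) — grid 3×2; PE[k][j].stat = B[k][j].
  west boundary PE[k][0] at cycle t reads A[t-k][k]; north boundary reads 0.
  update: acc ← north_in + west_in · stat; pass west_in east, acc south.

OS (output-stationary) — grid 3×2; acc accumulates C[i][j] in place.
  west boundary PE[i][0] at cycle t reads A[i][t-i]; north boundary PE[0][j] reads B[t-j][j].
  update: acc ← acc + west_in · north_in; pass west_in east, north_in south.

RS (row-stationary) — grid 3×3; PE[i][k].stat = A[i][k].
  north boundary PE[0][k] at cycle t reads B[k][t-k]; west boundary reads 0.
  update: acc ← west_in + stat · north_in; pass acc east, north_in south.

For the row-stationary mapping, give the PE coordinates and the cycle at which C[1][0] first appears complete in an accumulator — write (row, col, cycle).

Under RS, C[1][0] lands at PE[1][2]:
  cycle 0: PE[1][2] → acc 0, east 0, south 0
  cycle 1: PE[1][2] → acc 0, east 0, south 0
  cycle 2: PE[1][2] → acc 0, east 0, south 0
  cycle 3: PE[1][2] → acc 100, east 100, south 7

(row, col, cycle) = (1, 2, 3)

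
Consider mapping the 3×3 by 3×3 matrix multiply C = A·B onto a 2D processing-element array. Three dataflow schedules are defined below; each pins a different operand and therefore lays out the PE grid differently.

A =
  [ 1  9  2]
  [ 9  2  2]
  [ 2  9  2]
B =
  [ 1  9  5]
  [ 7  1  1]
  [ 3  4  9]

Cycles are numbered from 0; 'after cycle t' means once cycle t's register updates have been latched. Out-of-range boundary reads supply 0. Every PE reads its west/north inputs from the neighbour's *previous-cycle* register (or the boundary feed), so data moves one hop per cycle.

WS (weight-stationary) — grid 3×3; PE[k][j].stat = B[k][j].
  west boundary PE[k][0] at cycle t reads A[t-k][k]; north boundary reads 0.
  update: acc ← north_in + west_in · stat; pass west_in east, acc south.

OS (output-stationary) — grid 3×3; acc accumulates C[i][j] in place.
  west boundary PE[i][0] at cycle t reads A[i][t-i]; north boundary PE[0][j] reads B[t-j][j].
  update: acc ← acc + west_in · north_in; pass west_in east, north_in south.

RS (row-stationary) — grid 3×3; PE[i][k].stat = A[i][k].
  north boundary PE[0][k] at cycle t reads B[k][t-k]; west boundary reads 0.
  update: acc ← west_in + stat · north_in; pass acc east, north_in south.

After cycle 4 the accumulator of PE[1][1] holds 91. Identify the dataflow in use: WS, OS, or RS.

dataflow = OS

Under WS (3×3), PE[1][1]:
  after 0 — PE[1][1] acc=0, pass-E 0, pass-S 0
  after 1 — PE[1][1] acc=0, pass-E 0, pass-S 0
  after 2 — PE[1][1] acc=18, pass-E 9, pass-S 18
  after 3 — PE[1][1] acc=83, pass-E 2, pass-S 83
  after 4 — PE[1][1] acc=27, pass-E 9, pass-S 27
Under OS (3×3), PE[1][1]:
  after 0 — PE[1][1] acc=0, pass-E 0, pass-S 0
  after 1 — PE[1][1] acc=0, pass-E 0, pass-S 0
  after 2 — PE[1][1] acc=81, pass-E 9, pass-S 9
  after 3 — PE[1][1] acc=83, pass-E 2, pass-S 1
  after 4 — PE[1][1] acc=91, pass-E 2, pass-S 4
Under RS (3×3), PE[1][1]:
  after 0 — PE[1][1] acc=0, pass-E 0, pass-S 0
  after 1 — PE[1][1] acc=0, pass-E 0, pass-S 0
  after 2 — PE[1][1] acc=23, pass-E 23, pass-S 7
  after 3 — PE[1][1] acc=83, pass-E 83, pass-S 1
  after 4 — PE[1][1] acc=47, pass-E 47, pass-S 1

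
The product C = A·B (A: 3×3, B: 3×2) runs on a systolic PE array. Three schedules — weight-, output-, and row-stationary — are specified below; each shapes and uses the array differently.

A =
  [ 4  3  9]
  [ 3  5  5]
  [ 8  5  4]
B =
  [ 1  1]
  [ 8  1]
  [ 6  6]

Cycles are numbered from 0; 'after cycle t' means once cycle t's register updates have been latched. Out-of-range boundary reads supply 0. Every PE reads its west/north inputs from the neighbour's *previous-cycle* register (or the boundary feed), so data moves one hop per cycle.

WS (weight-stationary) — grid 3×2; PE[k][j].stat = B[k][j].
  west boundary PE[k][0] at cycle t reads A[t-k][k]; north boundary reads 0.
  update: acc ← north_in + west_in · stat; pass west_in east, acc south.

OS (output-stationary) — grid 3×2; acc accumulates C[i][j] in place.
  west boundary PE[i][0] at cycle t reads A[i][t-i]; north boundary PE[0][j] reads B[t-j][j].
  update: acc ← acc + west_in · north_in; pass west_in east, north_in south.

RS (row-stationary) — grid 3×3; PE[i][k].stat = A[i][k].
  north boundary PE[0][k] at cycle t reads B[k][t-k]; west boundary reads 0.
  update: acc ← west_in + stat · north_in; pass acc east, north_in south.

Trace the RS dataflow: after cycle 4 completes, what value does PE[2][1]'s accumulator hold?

PE[2][1].acc = 13

RS (3×3). Following PE[2][1] plus its west/north inputs:
  0: (1,1).acc=0  regs=<0,0>
  0: (2,0).acc=0  regs=<0,0>
  0: (2,1).acc=0  regs=<0,0>
  1: (1,1).acc=0  regs=<0,0>
  1: (2,0).acc=0  regs=<0,0>
  1: (2,1).acc=0  regs=<0,0>
  2: (1,1).acc=43  regs=<43,8>
  2: (2,0).acc=8  regs=<8,1>
  2: (2,1).acc=0  regs=<0,0>
  3: (1,1).acc=8  regs=<8,1>
  3: (2,0).acc=8  regs=<8,1>
  3: (2,1).acc=48  regs=<48,8>
  4: (1,1).acc=0  regs=<0,0>
  4: (2,0).acc=0  regs=<0,0>
  4: (2,1).acc=13  regs=<13,1>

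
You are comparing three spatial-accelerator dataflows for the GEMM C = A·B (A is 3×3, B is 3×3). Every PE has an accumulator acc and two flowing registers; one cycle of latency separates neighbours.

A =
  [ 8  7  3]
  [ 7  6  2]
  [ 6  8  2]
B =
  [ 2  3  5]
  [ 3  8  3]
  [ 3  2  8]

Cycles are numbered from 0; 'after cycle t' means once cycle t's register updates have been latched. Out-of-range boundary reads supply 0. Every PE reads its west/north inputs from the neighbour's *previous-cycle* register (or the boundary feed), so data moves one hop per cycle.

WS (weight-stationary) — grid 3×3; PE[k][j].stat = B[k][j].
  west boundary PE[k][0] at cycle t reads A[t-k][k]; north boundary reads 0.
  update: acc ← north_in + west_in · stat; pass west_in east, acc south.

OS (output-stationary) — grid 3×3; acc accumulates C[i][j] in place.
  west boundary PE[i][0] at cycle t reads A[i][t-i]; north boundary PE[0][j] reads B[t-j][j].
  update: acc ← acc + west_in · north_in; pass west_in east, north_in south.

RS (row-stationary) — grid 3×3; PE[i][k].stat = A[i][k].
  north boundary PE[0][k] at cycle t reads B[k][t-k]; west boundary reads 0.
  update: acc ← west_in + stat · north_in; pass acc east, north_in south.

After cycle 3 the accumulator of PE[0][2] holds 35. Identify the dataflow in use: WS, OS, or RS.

— WS: 3×3; PE[0][2] trace:
  0: (0,2).acc=0  regs=<0,0>
  1: (0,2).acc=0  regs=<0,0>
  2: (0,2).acc=40  regs=<8,40>
  3: (0,2).acc=35  regs=<7,35>
— OS: 3×3; PE[0][2] trace:
  0: (0,2).acc=0  regs=<0,0>
  1: (0,2).acc=0  regs=<0,0>
  2: (0,2).acc=40  regs=<8,5>
  3: (0,2).acc=61  regs=<7,3>
— RS: 3×3; PE[0][2] trace:
  0: (0,2).acc=0  regs=<0,0>
  1: (0,2).acc=0  regs=<0,0>
  2: (0,2).acc=46  regs=<46,3>
  3: (0,2).acc=86  regs=<86,2>

dataflow = WS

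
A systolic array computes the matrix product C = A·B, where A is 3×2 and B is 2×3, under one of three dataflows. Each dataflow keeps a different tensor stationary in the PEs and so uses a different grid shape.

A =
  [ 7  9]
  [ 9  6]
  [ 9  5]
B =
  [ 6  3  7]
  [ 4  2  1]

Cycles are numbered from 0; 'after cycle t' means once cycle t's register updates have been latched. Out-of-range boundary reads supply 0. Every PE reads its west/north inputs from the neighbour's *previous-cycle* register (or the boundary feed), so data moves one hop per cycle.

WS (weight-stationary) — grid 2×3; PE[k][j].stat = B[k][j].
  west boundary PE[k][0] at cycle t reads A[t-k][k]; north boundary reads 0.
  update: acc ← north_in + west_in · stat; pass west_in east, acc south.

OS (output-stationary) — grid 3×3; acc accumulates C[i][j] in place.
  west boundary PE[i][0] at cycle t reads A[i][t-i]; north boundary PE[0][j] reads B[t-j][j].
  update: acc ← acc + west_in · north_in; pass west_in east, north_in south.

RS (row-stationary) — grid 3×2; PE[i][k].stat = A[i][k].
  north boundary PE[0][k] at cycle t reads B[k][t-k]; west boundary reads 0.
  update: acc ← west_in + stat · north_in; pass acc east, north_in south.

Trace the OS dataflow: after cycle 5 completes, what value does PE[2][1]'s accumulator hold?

OS on a 3×3 grid — tracing PE[2][1] and its feeders:
  [0] (1,1) acc=0 (h:0 v:0)
  [0] (2,0) acc=0 (h:0 v:0)
  [0] (2,1) acc=0 (h:0 v:0)
  [1] (1,1) acc=0 (h:0 v:0)
  [1] (2,0) acc=0 (h:0 v:0)
  [1] (2,1) acc=0 (h:0 v:0)
  [2] (1,1) acc=27 (h:9 v:3)
  [2] (2,0) acc=54 (h:9 v:6)
  [2] (2,1) acc=0 (h:0 v:0)
  [3] (1,1) acc=39 (h:6 v:2)
  [3] (2,0) acc=74 (h:5 v:4)
  [3] (2,1) acc=27 (h:9 v:3)
  [4] (1,1) acc=39 (h:0 v:0)
  [4] (2,0) acc=74 (h:0 v:0)
  [4] (2,1) acc=37 (h:5 v:2)
  [5] (1,1) acc=39 (h:0 v:0)
  [5] (2,0) acc=74 (h:0 v:0)
  [5] (2,1) acc=37 (h:0 v:0)

PE[2][1].acc = 37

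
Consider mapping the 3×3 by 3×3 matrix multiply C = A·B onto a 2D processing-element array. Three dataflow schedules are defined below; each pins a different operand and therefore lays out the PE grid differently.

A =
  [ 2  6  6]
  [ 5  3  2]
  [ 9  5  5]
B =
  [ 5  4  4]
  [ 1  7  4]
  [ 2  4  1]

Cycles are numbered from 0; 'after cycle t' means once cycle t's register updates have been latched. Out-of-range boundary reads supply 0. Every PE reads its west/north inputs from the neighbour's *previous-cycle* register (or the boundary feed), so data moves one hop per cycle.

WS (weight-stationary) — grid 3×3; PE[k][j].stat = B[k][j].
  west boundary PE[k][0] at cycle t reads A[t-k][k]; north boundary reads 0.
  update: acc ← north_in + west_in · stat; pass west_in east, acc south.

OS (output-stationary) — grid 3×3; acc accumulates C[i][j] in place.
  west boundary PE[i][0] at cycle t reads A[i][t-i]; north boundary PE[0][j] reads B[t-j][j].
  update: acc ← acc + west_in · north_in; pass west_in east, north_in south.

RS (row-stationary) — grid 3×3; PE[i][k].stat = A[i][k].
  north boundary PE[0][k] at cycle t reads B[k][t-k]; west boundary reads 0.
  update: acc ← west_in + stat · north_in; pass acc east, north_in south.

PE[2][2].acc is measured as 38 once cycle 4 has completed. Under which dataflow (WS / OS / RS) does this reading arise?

dataflow = WS

Under WS (3×3), PE[2][2]:
  @0  [2,2]  acc 0  |  →0  ↓0
  @1  [2,2]  acc 0  |  →0  ↓0
  @2  [2,2]  acc 0  |  →0  ↓0
  @3  [2,2]  acc 0  |  →0  ↓0
  @4  [2,2]  acc 38  |  →6  ↓38
Under OS (3×3), PE[2][2]:
  @0  [2,2]  acc 0  |  →0  ↓0
  @1  [2,2]  acc 0  |  →0  ↓0
  @2  [2,2]  acc 0  |  →0  ↓0
  @3  [2,2]  acc 0  |  →0  ↓0
  @4  [2,2]  acc 36  |  →9  ↓4
Under RS (3×3), PE[2][2]:
  @0  [2,2]  acc 0  |  →0  ↓0
  @1  [2,2]  acc 0  |  →0  ↓0
  @2  [2,2]  acc 0  |  →0  ↓0
  @3  [2,2]  acc 0  |  →0  ↓0
  @4  [2,2]  acc 60  |  →60  ↓2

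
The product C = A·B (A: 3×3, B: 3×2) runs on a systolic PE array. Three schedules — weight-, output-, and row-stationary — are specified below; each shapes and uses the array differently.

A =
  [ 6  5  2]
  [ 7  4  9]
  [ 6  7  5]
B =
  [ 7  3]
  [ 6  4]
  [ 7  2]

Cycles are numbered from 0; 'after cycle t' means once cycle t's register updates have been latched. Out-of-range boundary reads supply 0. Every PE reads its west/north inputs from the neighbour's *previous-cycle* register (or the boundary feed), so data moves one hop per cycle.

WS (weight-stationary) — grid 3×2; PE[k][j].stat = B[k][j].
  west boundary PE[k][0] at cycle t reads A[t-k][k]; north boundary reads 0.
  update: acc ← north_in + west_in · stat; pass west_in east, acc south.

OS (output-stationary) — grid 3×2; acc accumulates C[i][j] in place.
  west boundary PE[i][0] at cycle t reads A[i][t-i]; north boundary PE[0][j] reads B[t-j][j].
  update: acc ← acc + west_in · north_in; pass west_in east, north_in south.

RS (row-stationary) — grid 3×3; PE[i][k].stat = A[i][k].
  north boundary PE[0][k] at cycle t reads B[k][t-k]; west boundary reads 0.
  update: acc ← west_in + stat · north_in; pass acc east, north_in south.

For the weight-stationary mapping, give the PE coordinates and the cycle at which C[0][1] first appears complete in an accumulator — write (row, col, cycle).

Under WS, C[0][1] lands at PE[2][1]:
  c0 r2c1: 0 / 0 / 0
  c1 r2c1: 0 / 0 / 0
  c2 r2c1: 0 / 0 / 0
  c3 r2c1: 42 / 2 / 42

(row, col, cycle) = (2, 1, 3)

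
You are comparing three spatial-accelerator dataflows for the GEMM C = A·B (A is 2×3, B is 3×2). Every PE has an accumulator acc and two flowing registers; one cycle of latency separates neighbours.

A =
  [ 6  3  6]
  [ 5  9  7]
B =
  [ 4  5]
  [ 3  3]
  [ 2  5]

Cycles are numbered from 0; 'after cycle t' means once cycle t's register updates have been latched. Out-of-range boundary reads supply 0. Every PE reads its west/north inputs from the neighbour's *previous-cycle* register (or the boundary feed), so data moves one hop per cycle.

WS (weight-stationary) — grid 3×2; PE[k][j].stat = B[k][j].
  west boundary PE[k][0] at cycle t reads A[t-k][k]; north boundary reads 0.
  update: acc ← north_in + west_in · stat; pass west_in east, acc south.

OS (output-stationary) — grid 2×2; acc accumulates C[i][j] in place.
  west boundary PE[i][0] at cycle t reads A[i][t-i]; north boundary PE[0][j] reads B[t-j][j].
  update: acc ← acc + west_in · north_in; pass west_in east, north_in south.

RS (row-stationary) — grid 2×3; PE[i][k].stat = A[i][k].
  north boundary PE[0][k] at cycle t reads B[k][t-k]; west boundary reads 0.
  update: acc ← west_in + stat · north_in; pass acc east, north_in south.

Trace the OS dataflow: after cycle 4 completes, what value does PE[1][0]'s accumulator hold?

OS (2×2). Following PE[1][0] plus its west/north inputs:
  0: (0,0).acc=24  regs=<6,4>
  0: (1,0).acc=0  regs=<0,0>
  1: (0,0).acc=33  regs=<3,3>
  1: (1,0).acc=20  regs=<5,4>
  2: (0,0).acc=45  regs=<6,2>
  2: (1,0).acc=47  regs=<9,3>
  3: (0,0).acc=45  regs=<0,0>
  3: (1,0).acc=61  regs=<7,2>
  4: (0,0).acc=45  regs=<0,0>
  4: (1,0).acc=61  regs=<0,0>

PE[1][0].acc = 61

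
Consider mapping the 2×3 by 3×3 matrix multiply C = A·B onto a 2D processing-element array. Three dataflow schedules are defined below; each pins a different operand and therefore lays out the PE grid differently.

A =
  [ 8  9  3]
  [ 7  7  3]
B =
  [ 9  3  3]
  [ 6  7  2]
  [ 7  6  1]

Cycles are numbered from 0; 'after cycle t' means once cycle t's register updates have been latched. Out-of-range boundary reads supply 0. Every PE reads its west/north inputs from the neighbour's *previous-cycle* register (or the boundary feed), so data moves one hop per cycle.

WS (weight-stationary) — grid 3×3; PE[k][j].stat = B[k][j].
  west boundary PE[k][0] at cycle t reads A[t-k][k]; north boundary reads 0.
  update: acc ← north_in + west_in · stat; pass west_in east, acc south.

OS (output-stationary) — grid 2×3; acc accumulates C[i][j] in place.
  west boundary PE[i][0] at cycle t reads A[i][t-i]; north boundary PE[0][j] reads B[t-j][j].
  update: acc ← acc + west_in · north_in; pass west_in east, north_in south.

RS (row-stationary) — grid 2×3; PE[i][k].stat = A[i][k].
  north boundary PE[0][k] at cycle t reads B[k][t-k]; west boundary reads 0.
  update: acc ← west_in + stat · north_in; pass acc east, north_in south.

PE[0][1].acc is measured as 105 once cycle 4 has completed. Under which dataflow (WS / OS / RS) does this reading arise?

WS [3×3] PE[0][1] across cycles:
  after 0 — PE[0][1] acc=0, pass-E 0, pass-S 0
  after 1 — PE[0][1] acc=24, pass-E 8, pass-S 24
  after 2 — PE[0][1] acc=21, pass-E 7, pass-S 21
  after 3 — PE[0][1] acc=0, pass-E 0, pass-S 0
  after 4 — PE[0][1] acc=0, pass-E 0, pass-S 0
OS [2×3] PE[0][1] across cycles:
  after 0 — PE[0][1] acc=0, pass-E 0, pass-S 0
  after 1 — PE[0][1] acc=24, pass-E 8, pass-S 3
  after 2 — PE[0][1] acc=87, pass-E 9, pass-S 7
  after 3 — PE[0][1] acc=105, pass-E 3, pass-S 6
  after 4 — PE[0][1] acc=105, pass-E 0, pass-S 0
RS [2×3] PE[0][1] across cycles:
  after 0 — PE[0][1] acc=0, pass-E 0, pass-S 0
  after 1 — PE[0][1] acc=126, pass-E 126, pass-S 6
  after 2 — PE[0][1] acc=87, pass-E 87, pass-S 7
  after 3 — PE[0][1] acc=42, pass-E 42, pass-S 2
  after 4 — PE[0][1] acc=0, pass-E 0, pass-S 0

dataflow = OS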